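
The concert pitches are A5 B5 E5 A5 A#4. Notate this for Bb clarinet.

The Bb clarinet sounds a major second below written, so the written part must be a major second above concert — transpose each note up.
A5 -> B5
B5 -> C#6
E5 -> F#5
A5 -> B5
A#4 -> B#4

B5 C#6 F#5 B5 B#4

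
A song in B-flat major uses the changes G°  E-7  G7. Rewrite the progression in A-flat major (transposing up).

B-flat major up to A-flat major is a minor seventh; each chord root moves by that interval while the quality stays the same.
G°: root G up a minor seventh → F, giving F°.
E-7: root E up a minor seventh → D, giving D-7.
G7: root G up a minor seventh → F, giving F7.

F° D-7 F7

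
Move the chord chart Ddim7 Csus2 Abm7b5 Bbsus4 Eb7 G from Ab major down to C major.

Ab major down to C major is a minor sixth; each chord root moves by that interval while the quality stays the same.
Ddim7: root D down a minor sixth → F#, giving F#dim7.
Csus2: root C down a minor sixth → E, giving Esus2.
Abm7b5: root Ab down a minor sixth → C, giving Cm7b5.
Bbsus4: root Bb down a minor sixth → D, giving Dsus4.
Eb7: root Eb down a minor sixth → G, giving G7.
G: root G down a minor sixth → B, giving B.

F#dim7 Esus2 Cm7b5 Dsus4 G7 B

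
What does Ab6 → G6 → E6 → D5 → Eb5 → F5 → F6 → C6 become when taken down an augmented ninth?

An augmented ninth down from Ab6 gives Gbb5.
G6: a ninth down reaches F, and 15 semitones makes it Fb5.
E6 down an augmented ninth is Db5.
D5: a ninth down reaches C, and 15 semitones makes it Cb4.
An augmented ninth down from Eb5 gives Dbb4.
F5: a ninth down reaches E, and 15 semitones makes it Ebb4.
F6: a ninth down reaches E, and 15 semitones makes it Ebb5.
C6 down an augmented ninth is Bbb4.

Gbb5 Fb5 Db5 Cb4 Dbb4 Ebb4 Ebb5 Bbb4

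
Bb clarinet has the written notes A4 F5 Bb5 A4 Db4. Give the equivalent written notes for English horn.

First find concert pitch: the Bb clarinet sounds a major second below written, so A4 F5 Bb5 A4 Db4 sounds G4 Eb5 Ab5 G4 Cb4.
Then write for English horn: it sounds a perfect fifth below written, so the part must be a perfect fifth above concert.
G4 → D5
Eb5 → Bb5
Ab5 → Eb6
G4 → D5
Cb4 → Gb4

D5 Bb5 Eb6 D5 Gb4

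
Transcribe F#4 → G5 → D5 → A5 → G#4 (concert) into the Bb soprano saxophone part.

The Bb soprano saxophone sounds a major second below written, so the written part must be a major second above concert — transpose each note up.
F#4 gives G#4
G5 gives A5
D5 gives E5
A5 gives B5
G#4 gives A#4

G#4 A5 E5 B5 A#4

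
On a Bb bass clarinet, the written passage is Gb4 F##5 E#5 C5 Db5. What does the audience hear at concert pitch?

Fb3 E#4 D#4 Bb3 Cb4

Written C4 on the Bb bass clarinet sounds as Bb2, a major ninth lower; apply that shift to every note.
Gb4 to Fb3
F##5 to E#4
E#5 to D#4
C5 to Bb3
Db5 to Cb4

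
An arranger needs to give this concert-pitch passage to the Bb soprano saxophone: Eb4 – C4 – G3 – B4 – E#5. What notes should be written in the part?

F4 D4 A3 C#5 F##5

The Bb soprano saxophone sounds a major second below written, so the written part must be a major second above concert — transpose each note up.
Eb4 → F4
C4 → D4
G3 → A3
B4 → C#5
E#5 → F##5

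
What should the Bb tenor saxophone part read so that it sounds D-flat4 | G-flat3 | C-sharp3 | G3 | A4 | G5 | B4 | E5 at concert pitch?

Eb5 Ab4 D#4 A4 B5 A6 C#6 F#6

The Bb tenor saxophone sounds a major ninth below written, so the written part must be a major ninth above concert — transpose each note up.
Db4 gives Eb5
Gb3 gives Ab4
C#3 gives D#4
G3 gives A4
A4 gives B5
G5 gives A6
B4 gives C#6
E5 gives F#6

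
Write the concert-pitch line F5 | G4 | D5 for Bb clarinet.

The Bb clarinet sounds a major second below written, so the written part must be a major second above concert — transpose each note up.
F5 -> G5
G4 -> A4
D5 -> E5

G5 A4 E5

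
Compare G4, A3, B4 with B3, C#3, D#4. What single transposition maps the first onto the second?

Take the first pair: G4 → B3. G to B spans 6 letter names, so the interval is some kind of sixth.
B3 to G4 is 8 semitones, which makes it a minor sixth; the second version is lower, so the direction is down.
Checking another pair — B4 → D#4 — gives the same interval.

down a minor sixth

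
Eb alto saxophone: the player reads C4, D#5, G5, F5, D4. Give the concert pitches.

Written C4 on the Eb alto saxophone sounds as Eb3, a major sixth lower; apply that shift to every note.
C4 -> Eb3
D#5 -> F#4
G5 -> Bb4
F5 -> Ab4
D4 -> F3

Eb3 F#4 Bb4 Ab4 F3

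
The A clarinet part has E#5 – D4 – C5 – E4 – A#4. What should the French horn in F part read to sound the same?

G##5 F#4 E5 G#4 C##5

First find concert pitch: the A clarinet sounds a minor third below written, so E#5 D4 C5 E4 A#4 sounds C##5 B3 A4 C#4 F##4.
Then write for French horn in F: it sounds a perfect fifth below written, so the part must be a perfect fifth above concert.
C##5 → G##5
B3 → F#4
A4 → E5
C#4 → G#4
F##4 → C##5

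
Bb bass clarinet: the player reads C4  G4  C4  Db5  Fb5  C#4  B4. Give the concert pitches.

The Bb bass clarinet sounds a major ninth below written, so transpose each written note down a major ninth.
C4 → Bb2
G4 → F3
C4 → Bb2
Db5 → Cb4
Fb5 → Ebb4
C#4 → B2
B4 → A3

Bb2 F3 Bb2 Cb4 Ebb4 B2 A3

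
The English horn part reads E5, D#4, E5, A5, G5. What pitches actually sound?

A4 G#3 A4 D5 C5

The English horn sounds a perfect fifth below written, so transpose each written note down a perfect fifth.
E5 -> A4
D#4 -> G#3
E5 -> A4
A5 -> D5
G5 -> C5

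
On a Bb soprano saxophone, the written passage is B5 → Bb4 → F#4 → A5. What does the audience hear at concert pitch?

Written C4 on the Bb soprano saxophone sounds as Bb3, a major second lower; apply that shift to every note.
B5 becomes A5
Bb4 becomes Ab4
F#4 becomes E4
A5 becomes G5

A5 Ab4 E4 G5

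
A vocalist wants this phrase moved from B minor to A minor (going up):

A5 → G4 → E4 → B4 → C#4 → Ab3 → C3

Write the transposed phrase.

From B up to A is a minor seventh; apply that to each pitch.
A5 -> G6
G4 -> F5
E4 -> D5
B4 -> A5
C#4 -> B4
Ab3 -> Gb4
C3 -> Bb3

G6 F5 D5 A5 B4 Gb4 Bb3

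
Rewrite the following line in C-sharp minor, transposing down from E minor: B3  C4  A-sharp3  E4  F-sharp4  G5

G#3 A3 F##3 C#4 D#4 E5

E minor to C-sharp minor down is a minor third, so every note moves down by that interval.
B3 becomes G#3
C4 becomes A3
A#3 becomes F##3
E4 becomes C#4
F#4 becomes D#4
G5 becomes E5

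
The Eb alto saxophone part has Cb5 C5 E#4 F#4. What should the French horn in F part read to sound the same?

First find concert pitch: the Eb alto saxophone sounds a major sixth below written, so Cb5 C5 E#4 F#4 sounds Ebb4 Eb4 G#3 A3.
Then write for French horn in F: it sounds a perfect fifth below written, so the part must be a perfect fifth above concert.
Ebb4 → Bbb4
Eb4 → Bb4
G#3 → D#4
A3 → E4

Bbb4 Bb4 D#4 E4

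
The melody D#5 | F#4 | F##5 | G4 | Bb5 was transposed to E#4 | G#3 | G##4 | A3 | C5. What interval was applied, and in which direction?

Take the first pair: D#5 → E#4. D to E spans 7 letter names, so the interval is some kind of seventh.
E#4 to D#5 is 10 semitones, which makes it a minor seventh; the second version is lower, so the direction is down.
Checking another pair — Bb5 → C5 — gives the same interval.

down a minor seventh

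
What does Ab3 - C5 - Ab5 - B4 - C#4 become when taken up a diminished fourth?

Dbb4 Fb5 Dbb6 Eb5 F4

Ab3: a fourth up reaches D, and 4 semitones makes it Dbb4.
C5: a fourth up reaches F, and 4 semitones makes it Fb5.
A diminished fourth up from Ab5 gives Dbb6.
A diminished fourth up from B4 gives Eb5.
C#4 up a diminished fourth is F4.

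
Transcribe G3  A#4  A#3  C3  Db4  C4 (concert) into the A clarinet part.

Bb3 C#5 C#4 Eb3 Fb4 Eb4

The A clarinet sounds a minor third below written, so the written part must be a minor third above concert — transpose each note up.
G3 gives Bb3
A#4 gives C#5
A#3 gives C#4
C3 gives Eb3
Db4 gives Fb4
C4 gives Eb4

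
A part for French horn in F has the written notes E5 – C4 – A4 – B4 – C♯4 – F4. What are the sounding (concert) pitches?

A4 F3 D4 E4 F#3 Bb3

Written C4 on the French horn in F sounds as F3, a perfect fifth lower; apply that shift to every note.
E5 -> A4
C4 -> F3
A4 -> D4
B4 -> E4
C#4 -> F#3
F4 -> Bb3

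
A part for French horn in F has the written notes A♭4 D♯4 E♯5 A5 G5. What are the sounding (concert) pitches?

Written C4 on the French horn in F sounds as F3, a perfect fifth lower; apply that shift to every note.
Ab4 gives Db4
D#4 gives G#3
E#5 gives A#4
A5 gives D5
G5 gives C5

Db4 G#3 A#4 D5 C5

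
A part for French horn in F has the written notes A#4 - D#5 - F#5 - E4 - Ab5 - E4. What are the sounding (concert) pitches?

Written C4 on the French horn in F sounds as F3, a perfect fifth lower; apply that shift to every note.
A#4 → D#4
D#5 → G#4
F#5 → B4
E4 → A3
Ab5 → Db5
E4 → A3

D#4 G#4 B4 A3 Db5 A3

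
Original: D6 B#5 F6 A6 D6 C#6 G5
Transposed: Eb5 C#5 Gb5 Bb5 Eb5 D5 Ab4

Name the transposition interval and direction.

Take the first pair: D6 → Eb5. D to E spans 7 letter names, so the interval is some kind of seventh.
Eb5 to D6 is 11 semitones, which makes it a major seventh; the second version is lower, so the direction is down.
Checking another pair — G5 → Ab4 — gives the same interval.

down a major seventh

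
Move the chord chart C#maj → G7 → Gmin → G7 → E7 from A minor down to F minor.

Amaj Eb7 Ebmin Eb7 C7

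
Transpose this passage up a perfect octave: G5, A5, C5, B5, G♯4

G6 A6 C6 B6 G#5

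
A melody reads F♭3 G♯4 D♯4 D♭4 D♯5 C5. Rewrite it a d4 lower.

C3 D##4 A##3 A3 A##4 G#4

A diminished fourth down from Fb3 gives C3.
A diminished fourth down from G#4 gives D##4.
D#4 down a diminished fourth is A##3.
A diminished fourth down from Db4 gives A3.
D#5 down a diminished fourth is A##4.
C5 down a diminished fourth is G#4.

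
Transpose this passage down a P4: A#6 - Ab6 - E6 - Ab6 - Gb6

A#6 becomes E#6
Ab6 becomes Eb6
E6 becomes B5
Ab6 becomes Eb6
Gb6 becomes Db6

E#6 Eb6 B5 Eb6 Db6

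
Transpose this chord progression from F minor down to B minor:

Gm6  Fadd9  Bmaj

F minor down to B minor is a diminished fifth; each chord root moves by that interval while the quality stays the same.
Gm6: root G down a diminished fifth → C#, giving C#m6.
Fadd9: root F down a diminished fifth → B, giving Badd9.
Bmaj: root B down a diminished fifth → E#, giving E#maj.

C#m6 Badd9 E#maj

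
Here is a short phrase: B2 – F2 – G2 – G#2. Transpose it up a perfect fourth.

A perfect fourth up from B2 gives E3.
F2: a fourth up reaches B, and 5 semitones makes it Bb2.
G2: a fourth up reaches C, and 5 semitones makes it C3.
A perfect fourth up from G#2 gives C#3.

E3 Bb2 C3 C#3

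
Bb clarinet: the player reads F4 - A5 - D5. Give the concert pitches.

Eb4 G5 C5

The Bb clarinet sounds a major second below written, so transpose each written note down a major second.
F4 → Eb4
A5 → G5
D5 → C5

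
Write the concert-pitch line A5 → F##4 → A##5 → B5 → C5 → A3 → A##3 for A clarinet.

Written C4 sounds as A3 on the A clarinet, so concert pitches are written a minor third up.
A5 to C6
F##4 to A#4
A##5 to C##6
B5 to D6
C5 to Eb5
A3 to C4
A##3 to C##4

C6 A#4 C##6 D6 Eb5 C4 C##4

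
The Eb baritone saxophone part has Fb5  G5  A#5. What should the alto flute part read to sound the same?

Dbb4 Eb4 F#4

First find concert pitch: the Eb baritone saxophone sounds a major thirteenth below written, so Fb5 G5 A#5 sounds Abb3 Bb3 C#4.
Then write for alto flute: it sounds a perfect fourth below written, so the part must be a perfect fourth above concert.
Abb3 → Dbb4
Bb3 → Eb4
C#4 → F#4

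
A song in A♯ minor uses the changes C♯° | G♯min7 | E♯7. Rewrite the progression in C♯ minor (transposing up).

E° Bmin7 G#7

A♯ minor up to C♯ minor is a minor third; each chord root moves by that interval while the quality stays the same.
C♯°: root C♯ up a minor third → E, giving E°.
G♯min7: root G♯ up a minor third → B, giving Bmin7.
E♯7: root E♯ up a minor third → G#, giving G#7.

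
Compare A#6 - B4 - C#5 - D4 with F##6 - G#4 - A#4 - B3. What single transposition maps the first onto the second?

From A#6 to F##6 is 3 letter names — a third of some quality.
F##6 to A#6 is 3 semitones, which makes it a minor third; the second version is lower, so the direction is down.
Checking another pair — D4 → B3 — gives the same interval.

down a minor third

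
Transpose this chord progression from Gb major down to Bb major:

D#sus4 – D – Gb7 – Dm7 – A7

Gb major down to Bb major is a minor sixth; each chord root moves by that interval while the quality stays the same.
D#sus4: root D# down a minor sixth → F##, giving F##sus4.
D: root D down a minor sixth → F#, giving F#.
Gb7: root Gb down a minor sixth → Bb, giving Bb7.
Dm7: root D down a minor sixth → F#, giving F#m7.
A7: root A down a minor sixth → C#, giving C#7.

F##sus4 F# Bb7 F#m7 C#7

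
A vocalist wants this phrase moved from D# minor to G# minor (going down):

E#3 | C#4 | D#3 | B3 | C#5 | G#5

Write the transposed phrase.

A#2 F#3 G#2 E3 F#4 C#5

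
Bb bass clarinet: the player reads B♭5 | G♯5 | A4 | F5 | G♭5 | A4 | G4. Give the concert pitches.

Written C4 on the Bb bass clarinet sounds as Bb2, a major ninth lower; apply that shift to every note.
Bb5 becomes Ab4
G#5 becomes F#4
A4 becomes G3
F5 becomes Eb4
Gb5 becomes Fb4
A4 becomes G3
G4 becomes F3

Ab4 F#4 G3 Eb4 Fb4 G3 F3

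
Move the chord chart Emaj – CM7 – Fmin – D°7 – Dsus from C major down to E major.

C major down to E major is a minor sixth; each chord root moves by that interval while the quality stays the same.
Emaj: root E down a minor sixth → G#, giving G#maj.
CM7: root C down a minor sixth → E, giving EM7.
Fmin: root F down a minor sixth → A, giving Amin.
D°7: root D down a minor sixth → F#, giving F#°7.
Dsus: root D down a minor sixth → F#, giving F#sus.

G#maj EM7 Amin F#°7 F#sus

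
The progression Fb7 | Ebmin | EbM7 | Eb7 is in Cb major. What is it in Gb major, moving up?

Cb7 Bbmin BbM7 Bb7

Cb major up to Gb major is a perfect fifth; each chord root moves by that interval while the quality stays the same.
Fb7: root Fb up a perfect fifth → Cb, giving Cb7.
Ebmin: root Eb up a perfect fifth → Bb, giving Bbmin.
EbM7: root Eb up a perfect fifth → Bb, giving BbM7.
Eb7: root Eb up a perfect fifth → Bb, giving Bb7.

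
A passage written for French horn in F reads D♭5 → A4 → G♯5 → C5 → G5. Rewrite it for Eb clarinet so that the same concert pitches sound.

First find concert pitch: the French horn in F sounds a perfect fifth below written, so D♭5 A4 G♯5 C5 G5 sounds Gb4 D4 C#5 F4 C5.
Then write for Eb clarinet: it sounds a minor third above written, so the part must be a minor third below concert.
Gb4 → Eb4
D4 → B3
C#5 → A#4
F4 → D4
C5 → A4

Eb4 B3 A#4 D4 A4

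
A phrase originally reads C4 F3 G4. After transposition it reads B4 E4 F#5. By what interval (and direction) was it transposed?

From C4 to B4 is 7 letter names — a seventh of some quality.
C4 to B4 is 11 semitones, which makes it a major seventh; the second version is higher, so the direction is up.
Checking another pair — G4 → F#5 — gives the same interval.

up a major seventh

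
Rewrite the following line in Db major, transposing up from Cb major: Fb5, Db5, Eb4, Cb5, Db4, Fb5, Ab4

Gb5 Eb5 F4 Db5 Eb4 Gb5 Bb4

Cb major to Db major up is a major second, so every note moves up by that interval.
Fb5 gives Gb5
Db5 gives Eb5
Eb4 gives F4
Cb5 gives Db5
Db4 gives Eb4
Fb5 gives Gb5
Ab4 gives Bb4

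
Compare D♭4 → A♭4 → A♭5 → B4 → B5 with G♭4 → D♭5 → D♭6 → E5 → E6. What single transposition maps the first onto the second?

Take the first pair: Db4 → Gb4. D to G spans 4 letter names, so the interval is some kind of fourth.
Db4 to Gb4 is 5 semitones, which makes it a perfect fourth; the second version is higher, so the direction is up.
Checking another pair — B5 → E6 — gives the same interval.

up a perfect fourth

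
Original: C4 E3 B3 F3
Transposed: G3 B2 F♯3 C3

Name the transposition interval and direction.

down a perfect fourth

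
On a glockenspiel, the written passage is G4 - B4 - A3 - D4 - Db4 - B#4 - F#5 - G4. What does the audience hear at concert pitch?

G6 B6 A5 D6 Db6 B#6 F#7 G6

Written C4 on the glockenspiel sounds as C6, a perfect fifteenth higher; apply that shift to every note.
G4 to G6
B4 to B6
A3 to A5
D4 to D6
Db4 to Db6
B#4 to B#6
F#5 to F#7
G4 to G6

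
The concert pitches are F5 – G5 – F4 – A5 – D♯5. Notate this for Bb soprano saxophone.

The Bb soprano saxophone sounds a major second below written, so the written part must be a major second above concert — transpose each note up.
F5 → G5
G5 → A5
F4 → G4
A5 → B5
D#5 → E#5

G5 A5 G4 B5 E#5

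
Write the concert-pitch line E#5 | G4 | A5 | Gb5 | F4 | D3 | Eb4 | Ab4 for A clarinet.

Written C4 sounds as A3 on the A clarinet, so concert pitches are written a minor third up.
E#5 → G#5
G4 → Bb4
A5 → C6
Gb5 → Bbb5
F4 → Ab4
D3 → F3
Eb4 → Gb4
Ab4 → Cb5

G#5 Bb4 C6 Bbb5 Ab4 F3 Gb4 Cb5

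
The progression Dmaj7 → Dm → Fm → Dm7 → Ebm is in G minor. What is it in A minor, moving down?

G minor down to A minor is a minor seventh; each chord root moves by that interval while the quality stays the same.
Dmaj7: root D down a minor seventh → E, giving Emaj7.
Dm: root D down a minor seventh → E, giving Em.
Fm: root F down a minor seventh → G, giving Gm.
Dm7: root D down a minor seventh → E, giving Em7.
Ebm: root Eb down a minor seventh → F, giving Fm.

Emaj7 Em Gm Em7 Fm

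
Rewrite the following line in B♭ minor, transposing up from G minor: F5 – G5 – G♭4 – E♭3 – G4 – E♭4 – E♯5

Ab5 Bb5 Bbb4 Gb3 Bb4 Gb4 G#5

G minor to B♭ minor up is a minor third, so every note moves up by that interval.
F5 gives Ab5
G5 gives Bb5
Gb4 gives Bbb4
Eb3 gives Gb3
G4 gives Bb4
Eb4 gives Gb4
E#5 gives G#5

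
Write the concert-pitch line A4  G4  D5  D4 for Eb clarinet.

The Eb clarinet sounds a minor third above written, so the written part must be a minor third below concert — transpose each note down.
A4 → F#4
G4 → E4
D5 → B4
D4 → B3

F#4 E4 B4 B3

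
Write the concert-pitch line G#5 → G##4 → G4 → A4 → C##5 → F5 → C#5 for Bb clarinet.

A#5 A##4 A4 B4 D##5 G5 D#5

Written C4 sounds as Bb3 on the Bb clarinet, so concert pitches are written a major second up.
G#5 becomes A#5
G##4 becomes A##4
G4 becomes A4
A4 becomes B4
C##5 becomes D##5
F5 becomes G5
C#5 becomes D#5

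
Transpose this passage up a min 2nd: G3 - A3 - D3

Ab3 Bb3 Eb3

G3 → Ab3
A3 → Bb3
D3 → Eb3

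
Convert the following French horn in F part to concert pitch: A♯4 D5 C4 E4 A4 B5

The French horn in F sounds a perfect fifth below written, so transpose each written note down a perfect fifth.
A#4 gives D#4
D5 gives G4
C4 gives F3
E4 gives A3
A4 gives D4
B5 gives E5

D#4 G4 F3 A3 D4 E5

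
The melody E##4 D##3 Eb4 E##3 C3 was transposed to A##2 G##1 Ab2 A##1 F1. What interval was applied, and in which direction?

From E##4 to A##2 is 12 letter names — a twelfth of some quality.
A##2 to E##4 is 19 semitones, which makes it a perfect twelfth; the second version is lower, so the direction is down.
Checking another pair — C3 → F1 — gives the same interval.

down a perfect twelfth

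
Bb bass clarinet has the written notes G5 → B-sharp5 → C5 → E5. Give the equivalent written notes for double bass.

F5 A#5 Bb4 D5

First find concert pitch: the Bb bass clarinet sounds a major ninth below written, so G5 B-sharp5 C5 E5 sounds F4 A#4 Bb3 D4.
Then write for double bass: it sounds a perfect octave below written, so the part must be a perfect octave above concert.
F4 → F5
A#4 → A#5
Bb3 → Bb4
D4 → D5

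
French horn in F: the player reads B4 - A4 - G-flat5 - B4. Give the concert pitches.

Written C4 on the French horn in F sounds as F3, a perfect fifth lower; apply that shift to every note.
B4 becomes E4
A4 becomes D4
Gb5 becomes Cb5
B4 becomes E4

E4 D4 Cb5 E4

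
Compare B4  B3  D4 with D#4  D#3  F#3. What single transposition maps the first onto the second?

Take the first pair: B4 → D#4. B to D spans 6 letter names, so the interval is some kind of sixth.
D#4 to B4 is 8 semitones, which makes it a minor sixth; the second version is lower, so the direction is down.
Checking another pair — D4 → F#3 — gives the same interval.

down a minor sixth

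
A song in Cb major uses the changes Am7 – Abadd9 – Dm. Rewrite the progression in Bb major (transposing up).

Cb major up to Bb major is a major seventh; each chord root moves by that interval while the quality stays the same.
Am7: root A up a major seventh → G#, giving G#m7.
Abadd9: root Ab up a major seventh → G, giving Gadd9.
Dm: root D up a major seventh → C#, giving C#m.

G#m7 Gadd9 C#m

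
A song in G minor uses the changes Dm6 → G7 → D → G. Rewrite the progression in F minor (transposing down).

G minor down to F minor is a major second; each chord root moves by that interval while the quality stays the same.
Dm6: root D down a major second → C, giving Cm6.
G7: root G down a major second → F, giving F7.
D: root D down a major second → C, giving C.
G: root G down a major second → F, giving F.

Cm6 F7 C F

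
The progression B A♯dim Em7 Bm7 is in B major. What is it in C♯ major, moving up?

C# B#dim F#m7 C#m7

B major up to C♯ major is a major second; each chord root moves by that interval while the quality stays the same.
B: root B up a major second → C#, giving C#.
A♯dim: root A♯ up a major second → B#, giving B#dim.
Em7: root E up a major second → F#, giving F#m7.
Bm7: root B up a major second → C#, giving C#m7.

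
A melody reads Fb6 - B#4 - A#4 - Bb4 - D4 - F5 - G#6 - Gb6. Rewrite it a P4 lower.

Fb6 → Cb6
B#4 → F##4
A#4 → E#4
Bb4 → F4
D4 → A3
F5 → C5
G#6 → D#6
Gb6 → Db6

Cb6 F##4 E#4 F4 A3 C5 D#6 Db6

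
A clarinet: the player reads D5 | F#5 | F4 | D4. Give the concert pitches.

B4 D#5 D4 B3

Written C4 on the A clarinet sounds as A3, a minor third lower; apply that shift to every note.
D5 -> B4
F#5 -> D#5
F4 -> D4
D4 -> B3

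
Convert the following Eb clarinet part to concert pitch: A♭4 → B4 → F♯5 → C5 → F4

Cb5 D5 A5 Eb5 Ab4

Written C4 on the Eb clarinet sounds as Eb4, a minor third higher; apply that shift to every note.
Ab4 to Cb5
B4 to D5
F#5 to A5
C5 to Eb5
F4 to Ab4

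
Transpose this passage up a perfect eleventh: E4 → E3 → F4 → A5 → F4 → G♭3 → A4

E4 gives A5
E3 gives A4
F4 gives Bb5
A5 gives D7
F4 gives Bb5
Gb3 gives Cb5
A4 gives D6

A5 A4 Bb5 D7 Bb5 Cb5 D6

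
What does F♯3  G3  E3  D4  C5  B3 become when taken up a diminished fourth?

F#3 gives Bb3
G3 gives Cb4
E3 gives Ab3
D4 gives Gb4
C5 gives Fb5
B3 gives Eb4

Bb3 Cb4 Ab3 Gb4 Fb5 Eb4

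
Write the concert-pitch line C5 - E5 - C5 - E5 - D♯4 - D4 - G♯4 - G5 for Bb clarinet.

The Bb clarinet sounds a major second below written, so the written part must be a major second above concert — transpose each note up.
C5 to D5
E5 to F#5
C5 to D5
E5 to F#5
D#4 to E#4
D4 to E4
G#4 to A#4
G5 to A5

D5 F#5 D5 F#5 E#4 E4 A#4 A5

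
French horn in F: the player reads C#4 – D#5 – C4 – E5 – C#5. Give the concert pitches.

F#3 G#4 F3 A4 F#4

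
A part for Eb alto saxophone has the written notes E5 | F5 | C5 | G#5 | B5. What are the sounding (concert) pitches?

G4 Ab4 Eb4 B4 D5

Written C4 on the Eb alto saxophone sounds as Eb3, a major sixth lower; apply that shift to every note.
E5 gives G4
F5 gives Ab4
C5 gives Eb4
G#5 gives B4
B5 gives D5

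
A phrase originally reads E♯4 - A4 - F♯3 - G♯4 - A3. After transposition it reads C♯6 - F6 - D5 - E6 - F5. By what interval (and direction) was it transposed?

up a minor thirteenth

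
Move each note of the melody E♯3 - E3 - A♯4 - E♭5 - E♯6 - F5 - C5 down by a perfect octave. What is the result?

E#2 E2 A#3 Eb4 E#5 F4 C4

E#3: an octave down reaches E, and 12 semitones makes it E#2.
A perfect octave down from E3 gives E2.
A perfect octave down from A#4 gives A#3.
A perfect octave down from Eb5 gives Eb4.
A perfect octave down from E#6 gives E#5.
F5: an octave down reaches F, and 12 semitones makes it F4.
A perfect octave down from C5 gives C4.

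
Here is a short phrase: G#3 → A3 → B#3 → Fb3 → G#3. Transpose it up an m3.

G#3 -> B3
A3 -> C4
B#3 -> D#4
Fb3 -> Abb3
G#3 -> B3

B3 C4 D#4 Abb3 B3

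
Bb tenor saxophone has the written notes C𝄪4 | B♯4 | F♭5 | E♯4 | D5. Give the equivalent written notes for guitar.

B#3 A#4 Ebb5 D#4 C5

First find concert pitch: the Bb tenor saxophone sounds a major ninth below written, so C𝄪4 B♯4 F♭5 E♯4 D5 sounds B#2 A#3 Ebb4 D#3 C4.
Then write for guitar: it sounds a perfect octave below written, so the part must be a perfect octave above concert.
B#2 → B#3
A#3 → A#4
Ebb4 → Ebb5
D#3 → D#4
C4 → C5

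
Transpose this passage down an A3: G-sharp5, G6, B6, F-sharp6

Eb5 Ebb6 Gb6 Db6

G#5: a third down reaches E, and 5 semitones makes it Eb5.
G6 down an augmented third is Ebb6.
An augmented third down from B6 gives Gb6.
F#6 down an augmented third is Db6.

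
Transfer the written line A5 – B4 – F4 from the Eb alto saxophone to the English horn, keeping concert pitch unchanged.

First find concert pitch: the Eb alto saxophone sounds a major sixth below written, so A5 B4 F4 sounds C5 D4 Ab3.
Then write for English horn: it sounds a perfect fifth below written, so the part must be a perfect fifth above concert.
C5 → G5
D4 → A4
Ab3 → Eb4

G5 A4 Eb4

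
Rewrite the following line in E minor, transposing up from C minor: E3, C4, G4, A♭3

G#3 E4 B4 C4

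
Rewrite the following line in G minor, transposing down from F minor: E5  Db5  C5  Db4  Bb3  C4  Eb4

F#4 Eb4 D4 Eb3 C3 D3 F3

F minor to G minor down is a minor seventh, so every note moves down by that interval.
E5 gives F#4
Db5 gives Eb4
C5 gives D4
Db4 gives Eb3
Bb3 gives C3
C4 gives D3
Eb4 gives F3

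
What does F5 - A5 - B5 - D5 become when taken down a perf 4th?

C5 E5 F#5 A4

F5 gives C5
A5 gives E5
B5 gives F#5
D5 gives A4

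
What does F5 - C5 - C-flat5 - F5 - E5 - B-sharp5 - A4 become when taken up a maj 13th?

D7 A6 Ab6 D7 C#7 G##7 F#6

F5 -> D7
C5 -> A6
Cb5 -> Ab6
F5 -> D7
E5 -> C#7
B#5 -> G##7
A4 -> F#6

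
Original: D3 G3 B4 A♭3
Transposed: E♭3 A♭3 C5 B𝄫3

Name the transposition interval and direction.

From D3 to Eb3 is 2 letter names — a second of some quality.
D3 to Eb3 is 1 semitone, which makes it a minor second; the second version is higher, so the direction is up.
Checking another pair — Ab3 → Bbb3 — gives the same interval.

up a minor second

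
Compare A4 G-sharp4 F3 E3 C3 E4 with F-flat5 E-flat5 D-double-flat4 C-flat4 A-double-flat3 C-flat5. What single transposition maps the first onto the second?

up a diminished sixth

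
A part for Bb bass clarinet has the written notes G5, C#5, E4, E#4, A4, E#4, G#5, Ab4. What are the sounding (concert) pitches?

F4 B3 D3 D#3 G3 D#3 F#4 Gb3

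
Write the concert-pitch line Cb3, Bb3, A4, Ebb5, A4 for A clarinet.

The A clarinet sounds a minor third below written, so the written part must be a minor third above concert — transpose each note up.
Cb3 → Ebb3
Bb3 → Db4
A4 → C5
Ebb5 → Gbb5
A4 → C5

Ebb3 Db4 C5 Gbb5 C5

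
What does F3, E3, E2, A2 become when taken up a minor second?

Gb3 F3 F2 Bb2

F3 gives Gb3
E3 gives F3
E2 gives F2
A2 gives Bb2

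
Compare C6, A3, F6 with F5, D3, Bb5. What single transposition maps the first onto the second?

From C6 to F5 is 5 letter names — a fifth of some quality.
F5 to C6 is 7 semitones, which makes it a perfect fifth; the second version is lower, so the direction is down.
Checking another pair — F6 → Bb5 — gives the same interval.

down a perfect fifth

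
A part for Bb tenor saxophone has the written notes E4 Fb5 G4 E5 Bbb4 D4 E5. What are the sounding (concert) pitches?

D3 Ebb4 F3 D4 Abb3 C3 D4

The Bb tenor saxophone sounds a major ninth below written, so transpose each written note down a major ninth.
E4 becomes D3
Fb5 becomes Ebb4
G4 becomes F3
E5 becomes D4
Bbb4 becomes Abb3
D4 becomes C3
E5 becomes D4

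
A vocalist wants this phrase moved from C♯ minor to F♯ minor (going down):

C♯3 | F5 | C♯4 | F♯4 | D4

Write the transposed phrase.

F#2 Bb4 F#3 B3 G3

C♯ minor to F♯ minor down is a perfect fifth, so every note moves down by that interval.
C#3 gives F#2
F5 gives Bb4
C#4 gives F#3
F#4 gives B3
D4 gives G3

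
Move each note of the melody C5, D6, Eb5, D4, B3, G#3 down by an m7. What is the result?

C5: a seventh down reaches D, and 10 semitones makes it D4.
A minor seventh down from D6 gives E5.
Eb5: a seventh down reaches F, and 10 semitones makes it F4.
A minor seventh down from D4 gives E3.
B3 down a minor seventh is C#3.
G#3: a seventh down reaches A, and 10 semitones makes it A#2.

D4 E5 F4 E3 C#3 A#2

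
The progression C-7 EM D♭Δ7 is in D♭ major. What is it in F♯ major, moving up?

E#-7 G##M F#Δ7

D♭ major up to F♯ major is an augmented third; each chord root moves by that interval while the quality stays the same.
C-7: root C up an augmented third → E#, giving E#-7.
EM: root E up an augmented third → G##, giving G##M.
D♭Δ7: root D♭ up an augmented third → F#, giving F#Δ7.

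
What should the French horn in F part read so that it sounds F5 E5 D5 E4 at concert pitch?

The French horn in F sounds a perfect fifth below written, so the written part must be a perfect fifth above concert — transpose each note up.
F5 to C6
E5 to B5
D5 to A5
E4 to B4

C6 B5 A5 B4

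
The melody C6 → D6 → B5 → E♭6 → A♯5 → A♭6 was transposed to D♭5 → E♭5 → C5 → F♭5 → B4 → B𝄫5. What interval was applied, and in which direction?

down a major seventh

Take the first pair: C6 → Db5. C to D spans 7 letter names, so the interval is some kind of seventh.
Db5 to C6 is 11 semitones, which makes it a major seventh; the second version is lower, so the direction is down.
Checking another pair — Ab6 → Bbb5 — gives the same interval.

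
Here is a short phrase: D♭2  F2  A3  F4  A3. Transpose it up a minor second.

Ebb2 Gb2 Bb3 Gb4 Bb3

Db2 -> Ebb2
F2 -> Gb2
A3 -> Bb3
F4 -> Gb4
A3 -> Bb3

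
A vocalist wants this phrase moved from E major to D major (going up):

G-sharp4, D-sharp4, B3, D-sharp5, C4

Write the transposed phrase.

F#5 C#5 A4 C#6 Bb4

From E up to D is a minor seventh; apply that to each pitch.
G#4 gives F#5
D#4 gives C#5
B3 gives A4
D#5 gives C#6
C4 gives Bb4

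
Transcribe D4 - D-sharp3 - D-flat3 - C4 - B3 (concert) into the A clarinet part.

F4 F#3 Fb3 Eb4 D4

The A clarinet sounds a minor third below written, so the written part must be a minor third above concert — transpose each note up.
D4 to F4
D#3 to F#3
Db3 to Fb3
C4 to Eb4
B3 to D4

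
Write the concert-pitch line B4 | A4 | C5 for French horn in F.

The French horn in F sounds a perfect fifth below written, so the written part must be a perfect fifth above concert — transpose each note up.
B4 -> F#5
A4 -> E5
C5 -> G5

F#5 E5 G5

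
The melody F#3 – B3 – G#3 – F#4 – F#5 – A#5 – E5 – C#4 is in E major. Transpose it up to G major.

From E up to G is a minor third; apply that to each pitch.
F#3 to A3
B3 to D4
G#3 to B3
F#4 to A4
F#5 to A5
A#5 to C#6
E5 to G5
C#4 to E4

A3 D4 B3 A4 A5 C#6 G5 E4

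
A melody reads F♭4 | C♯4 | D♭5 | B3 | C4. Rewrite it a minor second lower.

Eb4 B#3 C5 A#3 B3

Fb4 to Eb4
C#4 to B#3
Db5 to C5
B3 to A#3
C4 to B3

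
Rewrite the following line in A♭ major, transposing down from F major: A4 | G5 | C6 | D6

C4 Bb4 Eb5 F5

F major to A♭ major down is a major sixth, so every note moves down by that interval.
A4 to C4
G5 to Bb4
C6 to Eb5
D6 to F5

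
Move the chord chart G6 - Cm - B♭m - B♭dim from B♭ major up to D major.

B♭ major up to D major is a major third; each chord root moves by that interval while the quality stays the same.
G6: root G up a major third → B, giving B6.
Cm: root C up a major third → E, giving Em.
B♭m: root B♭ up a major third → D, giving Dm.
B♭dim: root B♭ up a major third → D, giving Ddim.

B6 Em Dm Ddim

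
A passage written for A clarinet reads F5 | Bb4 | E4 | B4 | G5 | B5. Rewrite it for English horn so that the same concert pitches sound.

A5 D5 G#4 D#5 B5 D#6

First find concert pitch: the A clarinet sounds a minor third below written, so F5 Bb4 E4 B4 G5 B5 sounds D5 G4 C#4 G#4 E5 G#5.
Then write for English horn: it sounds a perfect fifth below written, so the part must be a perfect fifth above concert.
D5 → A5
G4 → D5
C#4 → G#4
G#4 → D#5
E5 → B5
G#5 → D#6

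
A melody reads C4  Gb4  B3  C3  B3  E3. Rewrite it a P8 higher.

C5 Gb5 B4 C4 B4 E4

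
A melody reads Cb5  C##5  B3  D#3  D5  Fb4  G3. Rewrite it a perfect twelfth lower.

Cb5 to Fb3
C##5 to F##3
B3 to E2
D#3 to G#1
D5 to G3
Fb4 to Bbb2
G3 to C2

Fb3 F##3 E2 G#1 G3 Bbb2 C2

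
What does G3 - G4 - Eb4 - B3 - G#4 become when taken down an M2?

G3: a second down reaches F, and 2 semitones makes it F3.
A major second down from G4 gives F4.
A major second down from Eb4 gives Db4.
B3 down a major second is A3.
G#4: a second down reaches F, and 2 semitones makes it F#4.

F3 F4 Db4 A3 F#4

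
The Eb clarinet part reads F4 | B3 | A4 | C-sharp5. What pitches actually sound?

Written C4 on the Eb clarinet sounds as Eb4, a minor third higher; apply that shift to every note.
F4 → Ab4
B3 → D4
A4 → C5
C#5 → E5

Ab4 D4 C5 E5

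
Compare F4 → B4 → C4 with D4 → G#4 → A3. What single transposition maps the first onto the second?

down a minor third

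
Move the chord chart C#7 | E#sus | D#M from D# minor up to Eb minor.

D# minor up to Eb minor is a diminished second; each chord root moves by that interval while the quality stays the same.
C#7: root C# up a diminished second → Db, giving Db7.
E#sus: root E# up a diminished second → F, giving Fsus.
D#M: root D# up a diminished second → Eb, giving EbM.

Db7 Fsus EbM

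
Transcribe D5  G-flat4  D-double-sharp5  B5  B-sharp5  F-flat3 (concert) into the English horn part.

A5 Db5 A##5 F#6 F##6 Cb4

The English horn sounds a perfect fifth below written, so the written part must be a perfect fifth above concert — transpose each note up.
D5 becomes A5
Gb4 becomes Db5
D##5 becomes A##5
B5 becomes F#6
B#5 becomes F##6
Fb3 becomes Cb4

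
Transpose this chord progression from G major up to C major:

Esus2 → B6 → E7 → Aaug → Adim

G major up to C major is a perfect fourth; each chord root moves by that interval while the quality stays the same.
Esus2: root E up a perfect fourth → A, giving Asus2.
B6: root B up a perfect fourth → E, giving E6.
E7: root E up a perfect fourth → A, giving A7.
Aaug: root A up a perfect fourth → D, giving Daug.
Adim: root A up a perfect fourth → D, giving Ddim.

Asus2 E6 A7 Daug Ddim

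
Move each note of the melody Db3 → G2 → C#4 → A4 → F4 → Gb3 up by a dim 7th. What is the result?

Cbb4 Fb3 Bb4 Gb5 Ebb5 Fbb4

Db3 becomes Cbb4
G2 becomes Fb3
C#4 becomes Bb4
A4 becomes Gb5
F4 becomes Ebb5
Gb3 becomes Fbb4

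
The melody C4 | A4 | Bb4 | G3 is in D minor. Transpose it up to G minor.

F4 D5 Eb5 C4

From D up to G is a perfect fourth; apply that to each pitch.
C4 -> F4
A4 -> D5
Bb4 -> Eb5
G3 -> C4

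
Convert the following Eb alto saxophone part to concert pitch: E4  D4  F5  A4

Written C4 on the Eb alto saxophone sounds as Eb3, a major sixth lower; apply that shift to every note.
E4 to G3
D4 to F3
F5 to Ab4
A4 to C4

G3 F3 Ab4 C4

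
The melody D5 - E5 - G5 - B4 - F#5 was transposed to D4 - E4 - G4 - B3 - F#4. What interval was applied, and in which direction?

down a perfect octave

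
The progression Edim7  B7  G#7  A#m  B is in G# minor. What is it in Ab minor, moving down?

Fbdim7 Cb7 Ab7 Bbm Cb

G# minor down to Ab minor is an augmented seventh; each chord root moves by that interval while the quality stays the same.
Edim7: root E down an augmented seventh → Fb, giving Fbdim7.
B7: root B down an augmented seventh → Cb, giving Cb7.
G#7: root G# down an augmented seventh → Ab, giving Ab7.
A#m: root A# down an augmented seventh → Bb, giving Bbm.
B: root B down an augmented seventh → Cb, giving Cb.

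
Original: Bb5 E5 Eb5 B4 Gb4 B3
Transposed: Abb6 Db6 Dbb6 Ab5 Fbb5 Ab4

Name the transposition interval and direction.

up a diminished seventh

Take the first pair: Bb5 → Abb6. B to A spans 7 letter names, so the interval is some kind of seventh.
Bb5 to Abb6 is 9 semitones, which makes it a diminished seventh; the second version is higher, so the direction is up.
Checking another pair — B3 → Ab4 — gives the same interval.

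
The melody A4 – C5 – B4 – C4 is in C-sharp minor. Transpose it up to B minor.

G5 Bb5 A5 Bb4

From C-sharp up to B is a minor seventh; apply that to each pitch.
A4 becomes G5
C5 becomes Bb5
B4 becomes A5
C4 becomes Bb4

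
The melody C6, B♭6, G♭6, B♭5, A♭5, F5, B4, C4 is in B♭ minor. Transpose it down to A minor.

B5 A6 F6 A5 G5 E5 A#4 B3

From B♭ down to A is a minor second; apply that to each pitch.
C6 -> B5
Bb6 -> A6
Gb6 -> F6
Bb5 -> A5
Ab5 -> G5
F5 -> E5
B4 -> A#4
C4 -> B3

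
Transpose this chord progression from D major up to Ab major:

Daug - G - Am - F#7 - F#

Abaug Db Ebm C7 C

D major up to Ab major is a diminished fifth; each chord root moves by that interval while the quality stays the same.
Daug: root D up a diminished fifth → Ab, giving Abaug.
G: root G up a diminished fifth → Db, giving Db.
Am: root A up a diminished fifth → Eb, giving Ebm.
F#7: root F# up a diminished fifth → C, giving C7.
F#: root F# up a diminished fifth → C, giving C.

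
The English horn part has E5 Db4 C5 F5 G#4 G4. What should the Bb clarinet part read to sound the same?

B4 Ab3 G4 C5 D#4 D4

First find concert pitch: the English horn sounds a perfect fifth below written, so E5 Db4 C5 F5 G#4 G4 sounds A4 Gb3 F4 Bb4 C#4 C4.
Then write for Bb clarinet: it sounds a major second below written, so the part must be a major second above concert.
A4 → B4
Gb3 → Ab3
F4 → G4
Bb4 → C5
C#4 → D#4
C4 → D4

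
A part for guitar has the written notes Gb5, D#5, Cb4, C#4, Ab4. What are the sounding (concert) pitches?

Gb4 D#4 Cb3 C#3 Ab3

The guitar sounds a perfect octave below written, so transpose each written note down a perfect octave.
Gb5 → Gb4
D#5 → D#4
Cb4 → Cb3
C#4 → C#3
Ab4 → Ab3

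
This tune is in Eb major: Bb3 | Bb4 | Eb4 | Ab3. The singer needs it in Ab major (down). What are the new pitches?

Eb major to Ab major down is a perfect fifth, so every note moves down by that interval.
Bb3 -> Eb3
Bb4 -> Eb4
Eb4 -> Ab3
Ab3 -> Db3

Eb3 Eb4 Ab3 Db3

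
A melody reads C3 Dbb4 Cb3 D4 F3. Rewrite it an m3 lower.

A2 Bbb3 Ab2 B3 D3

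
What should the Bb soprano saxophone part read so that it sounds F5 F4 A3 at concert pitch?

G5 G4 B3

The Bb soprano saxophone sounds a major second below written, so the written part must be a major second above concert — transpose each note up.
F5 -> G5
F4 -> G4
A3 -> B3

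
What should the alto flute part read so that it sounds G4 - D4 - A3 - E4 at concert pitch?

Written C4 sounds as G3 on the alto flute, so concert pitches are written a perfect fourth up.
G4 -> C5
D4 -> G4
A3 -> D4
E4 -> A4

C5 G4 D4 A4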